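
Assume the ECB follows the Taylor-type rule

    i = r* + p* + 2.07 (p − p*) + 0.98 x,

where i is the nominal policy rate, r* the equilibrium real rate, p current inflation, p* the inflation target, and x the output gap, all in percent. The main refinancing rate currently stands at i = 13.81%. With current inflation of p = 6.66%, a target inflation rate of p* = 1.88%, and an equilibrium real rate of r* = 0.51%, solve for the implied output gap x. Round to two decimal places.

1.56%

0.98 x = 13.81 − 0.51 − 1.88 − 2.07 × (6.66 − 1.88) = 1.5254
x = 1.5254 / 0.98 = 1.56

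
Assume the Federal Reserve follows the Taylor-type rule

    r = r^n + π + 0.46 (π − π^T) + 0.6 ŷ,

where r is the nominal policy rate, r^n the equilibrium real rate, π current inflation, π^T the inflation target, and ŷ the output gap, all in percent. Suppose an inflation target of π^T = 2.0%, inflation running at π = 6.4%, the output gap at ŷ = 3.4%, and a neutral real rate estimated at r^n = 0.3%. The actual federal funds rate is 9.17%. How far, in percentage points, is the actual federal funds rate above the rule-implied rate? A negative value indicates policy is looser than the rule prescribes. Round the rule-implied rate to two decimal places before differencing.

-1.59 pp

r = 0.3 + 6.4 + 0.46 × (6.4 − 2.0) + 0.6 × 3.4
   = 0.3 + 6.4 + 2.024 + 2.04 = 10.76
Deviation = 9.17 − 10.76 = -1.59 pp.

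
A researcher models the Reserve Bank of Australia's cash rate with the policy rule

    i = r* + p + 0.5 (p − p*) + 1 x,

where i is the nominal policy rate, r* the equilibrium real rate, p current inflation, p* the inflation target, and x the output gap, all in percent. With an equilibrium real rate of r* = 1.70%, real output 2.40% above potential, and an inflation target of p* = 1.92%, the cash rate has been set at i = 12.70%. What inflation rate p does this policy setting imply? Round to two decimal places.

6.37%

Output 2.40% above potential → x = 2.40.
Collecting p: i = r* + (1 + 0.5) p − 0.5 p* + 1 x
1.5 p = 12.70 − 1.70 + 0.5 × 1.92 − 1 × 2.40 = 9.56
p = 9.56 / 1.5 = 6.37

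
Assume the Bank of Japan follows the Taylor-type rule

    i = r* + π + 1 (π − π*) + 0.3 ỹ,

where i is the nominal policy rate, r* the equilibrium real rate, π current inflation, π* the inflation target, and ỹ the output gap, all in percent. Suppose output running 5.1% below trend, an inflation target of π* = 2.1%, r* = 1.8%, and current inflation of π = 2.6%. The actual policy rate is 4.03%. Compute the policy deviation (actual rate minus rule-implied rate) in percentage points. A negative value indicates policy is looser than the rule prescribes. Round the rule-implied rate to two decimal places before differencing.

0.66 pp

Output 5.1% below potential → ỹ = -5.1.
i = 1.8 + 2.6 + 1 × (2.6 − 2.1) + 0.3 × (-5.1)
   = 1.8 + 2.6 + 0.5 − 1.53 = 3.37
Deviation = 4.03 − 3.37 = 0.66 pp.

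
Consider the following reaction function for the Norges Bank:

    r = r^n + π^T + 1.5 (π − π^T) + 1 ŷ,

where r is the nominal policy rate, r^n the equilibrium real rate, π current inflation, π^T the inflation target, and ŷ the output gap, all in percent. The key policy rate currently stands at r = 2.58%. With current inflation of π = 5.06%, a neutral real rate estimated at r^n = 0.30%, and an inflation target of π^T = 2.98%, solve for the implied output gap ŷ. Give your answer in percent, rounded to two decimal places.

1 ŷ = 2.58 − 0.30 − 2.98 − 1.5 × (5.06 − 2.98) = -3.82
ŷ = -3.82 / 1 = -3.82

-3.82%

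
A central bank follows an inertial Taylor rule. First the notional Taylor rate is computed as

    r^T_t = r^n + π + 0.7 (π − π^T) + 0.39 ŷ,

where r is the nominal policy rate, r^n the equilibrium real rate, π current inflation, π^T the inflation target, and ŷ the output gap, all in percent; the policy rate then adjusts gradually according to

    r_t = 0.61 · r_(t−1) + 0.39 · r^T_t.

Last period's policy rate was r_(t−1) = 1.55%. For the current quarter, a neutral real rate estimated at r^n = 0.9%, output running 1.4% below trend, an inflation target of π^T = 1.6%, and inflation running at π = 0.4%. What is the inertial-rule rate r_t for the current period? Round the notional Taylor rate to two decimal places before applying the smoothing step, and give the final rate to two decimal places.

0.91%

Output 1.4% below potential → ŷ = -1.4.
r^T_t = 0.9 + 0.4 + 0.7 × (0.4 − 1.6) + 0.39 × (-1.4)
   = 0.9 + 0.4 − 0.84 − 0.546 = -0.09
r_t = 0.61 × 1.55 + 0.39 × (-0.09) = 0.9455 − 0.0351 = 0.91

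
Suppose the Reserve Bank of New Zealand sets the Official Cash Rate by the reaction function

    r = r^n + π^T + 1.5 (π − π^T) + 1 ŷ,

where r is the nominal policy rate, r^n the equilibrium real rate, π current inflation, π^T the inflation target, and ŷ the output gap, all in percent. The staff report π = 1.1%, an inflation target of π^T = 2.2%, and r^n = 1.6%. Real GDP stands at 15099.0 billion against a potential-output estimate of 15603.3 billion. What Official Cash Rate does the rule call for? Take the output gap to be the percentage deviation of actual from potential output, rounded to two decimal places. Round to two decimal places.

-1.08%

Output gap = 100 × (15099.0 − 15603.3) / 15603.3 = -3.23%.
r = 1.60 + 2.20 + 1.5 × (1.10 − 2.20) + 1 × (-3.23)
   = 1.60 + 2.2 − 1.65 − 3.23 = -1.08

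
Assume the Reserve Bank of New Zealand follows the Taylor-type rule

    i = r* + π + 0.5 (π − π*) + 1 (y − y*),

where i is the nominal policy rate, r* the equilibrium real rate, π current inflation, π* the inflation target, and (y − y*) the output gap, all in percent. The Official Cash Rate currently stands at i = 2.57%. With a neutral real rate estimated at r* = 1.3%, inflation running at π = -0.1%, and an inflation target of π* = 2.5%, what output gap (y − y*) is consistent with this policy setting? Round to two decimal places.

1 (y − y*) = 2.57 − 1.3 − (-0.1) − 0.5 × ((-0.1) − 2.5) = 2.67
(y − y*) = 2.67 / 1 = 2.67

2.67%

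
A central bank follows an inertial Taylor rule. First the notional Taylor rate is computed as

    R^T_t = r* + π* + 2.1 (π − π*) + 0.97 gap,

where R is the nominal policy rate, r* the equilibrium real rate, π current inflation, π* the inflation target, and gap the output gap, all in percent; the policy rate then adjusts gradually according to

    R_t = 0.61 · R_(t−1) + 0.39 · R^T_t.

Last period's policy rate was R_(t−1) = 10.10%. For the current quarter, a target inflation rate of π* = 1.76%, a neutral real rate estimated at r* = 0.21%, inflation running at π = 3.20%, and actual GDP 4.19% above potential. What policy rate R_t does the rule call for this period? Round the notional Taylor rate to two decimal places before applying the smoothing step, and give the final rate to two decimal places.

9.69%

Output 4.19% above potential → gap = 4.19.
R^T_t = 0.21 + 1.76 + 2.1 × (3.20 − 1.76) + 0.97 × 4.19
   = 0.21 + 1.76 + 3.024 + 4.0643 = 9.06
R_t = 0.61 × 10.10 + 0.39 × 9.06 = 6.161 + 3.5334 = 9.69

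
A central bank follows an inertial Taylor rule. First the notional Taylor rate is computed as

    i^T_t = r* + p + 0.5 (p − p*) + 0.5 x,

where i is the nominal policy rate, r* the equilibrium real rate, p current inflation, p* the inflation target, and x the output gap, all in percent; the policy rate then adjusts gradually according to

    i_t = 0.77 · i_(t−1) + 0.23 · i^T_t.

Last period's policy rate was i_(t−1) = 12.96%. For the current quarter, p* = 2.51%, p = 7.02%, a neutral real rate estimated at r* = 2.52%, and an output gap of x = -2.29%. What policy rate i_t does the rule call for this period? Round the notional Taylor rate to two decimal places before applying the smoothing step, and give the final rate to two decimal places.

i^T_t = 2.52 + 7.02 + 0.5 × (7.02 − 2.51) + 0.5 × (-2.29)
   = 2.52 + 7.02 + 2.255 − 1.145 = 10.65
i_t = 0.77 × 12.96 + 0.23 × 10.65 = 9.9792 + 2.4495 = 12.43

12.43%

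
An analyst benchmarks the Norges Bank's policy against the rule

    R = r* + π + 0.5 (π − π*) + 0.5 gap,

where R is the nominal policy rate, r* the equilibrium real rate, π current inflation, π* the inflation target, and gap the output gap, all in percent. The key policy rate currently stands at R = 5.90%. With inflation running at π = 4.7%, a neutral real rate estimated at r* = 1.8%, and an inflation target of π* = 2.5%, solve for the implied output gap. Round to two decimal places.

0.5 gap = 5.90 − 1.8 − 4.7 − 0.5 × (4.7 − 2.5) = -1.7
gap = -1.7 / 0.5 = -3.40

-3.40%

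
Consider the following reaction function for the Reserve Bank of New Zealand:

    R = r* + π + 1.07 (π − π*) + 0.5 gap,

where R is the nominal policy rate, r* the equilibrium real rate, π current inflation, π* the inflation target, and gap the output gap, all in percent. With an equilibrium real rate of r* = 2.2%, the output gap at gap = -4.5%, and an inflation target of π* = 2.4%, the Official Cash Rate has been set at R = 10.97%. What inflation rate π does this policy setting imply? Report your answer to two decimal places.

Collecting π: R = r* + (1 + 1.07) π − 1.07 π* + 0.5 gap
2.07 π = 10.97 − 2.2 + 1.07 × 2.4 − 0.5 × (-4.5) = 13.588
π = 13.588 / 2.07 = 6.56

6.56%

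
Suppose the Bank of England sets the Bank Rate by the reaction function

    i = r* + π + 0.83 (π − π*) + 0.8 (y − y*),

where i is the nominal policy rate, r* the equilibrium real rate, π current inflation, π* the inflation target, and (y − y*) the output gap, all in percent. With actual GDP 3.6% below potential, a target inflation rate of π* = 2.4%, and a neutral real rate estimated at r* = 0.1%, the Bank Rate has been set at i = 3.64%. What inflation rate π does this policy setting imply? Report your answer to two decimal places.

Output 3.6% below potential → (y − y*) = -3.6.
Collecting π: i = r* + (1 + 0.83) π − 0.83 π* + 0.8 (y − y*)
1.83 π = 3.64 − 0.1 + 0.83 × 2.4 − 0.8 × (-3.6) = 8.412
π = 8.412 / 1.83 = 4.60

4.60%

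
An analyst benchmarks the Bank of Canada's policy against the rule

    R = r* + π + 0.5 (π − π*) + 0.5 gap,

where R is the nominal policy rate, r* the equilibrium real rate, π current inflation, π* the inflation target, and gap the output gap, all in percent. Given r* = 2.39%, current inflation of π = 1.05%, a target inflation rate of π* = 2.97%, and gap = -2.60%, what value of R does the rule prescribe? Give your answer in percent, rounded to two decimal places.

1.18%

R = 2.39 + 1.05 + 0.5 × (1.05 − 2.97) + 0.5 × (-2.60)
   = 2.39 + 1.05 − 0.96 − 1.3 = 1.18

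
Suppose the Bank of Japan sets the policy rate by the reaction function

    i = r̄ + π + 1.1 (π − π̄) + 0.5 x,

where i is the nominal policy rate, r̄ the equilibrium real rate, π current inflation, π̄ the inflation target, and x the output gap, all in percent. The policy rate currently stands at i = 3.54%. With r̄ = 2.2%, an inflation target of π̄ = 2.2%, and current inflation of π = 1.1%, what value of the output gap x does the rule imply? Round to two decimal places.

2.90%

0.5 x = 3.54 − 2.2 − 1.1 − 1.1 × (1.1 − 2.2) = 1.45
x = 1.45 / 0.5 = 2.90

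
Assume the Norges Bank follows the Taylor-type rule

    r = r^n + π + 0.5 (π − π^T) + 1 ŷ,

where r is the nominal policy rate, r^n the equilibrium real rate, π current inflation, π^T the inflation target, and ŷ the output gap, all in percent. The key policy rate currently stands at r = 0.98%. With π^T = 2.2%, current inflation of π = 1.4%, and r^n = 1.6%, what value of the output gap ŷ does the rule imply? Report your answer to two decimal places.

-1.62%

1 ŷ = 0.98 − 1.6 − 1.4 − 0.5 × (1.4 − 2.2) = -1.62
ŷ = -1.62 / 1 = -1.62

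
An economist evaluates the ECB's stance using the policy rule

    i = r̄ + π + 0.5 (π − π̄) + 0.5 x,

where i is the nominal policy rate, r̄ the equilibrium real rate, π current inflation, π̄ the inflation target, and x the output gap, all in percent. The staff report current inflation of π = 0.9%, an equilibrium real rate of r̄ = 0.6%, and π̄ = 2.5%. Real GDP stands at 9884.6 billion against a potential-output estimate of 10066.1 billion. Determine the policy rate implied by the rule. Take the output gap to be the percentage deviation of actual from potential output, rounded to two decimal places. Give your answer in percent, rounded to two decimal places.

Output gap = 100 × (9884.6 − 10066.1) / 10066.1 = -1.80%.
i = 0.60 + 0.90 + 0.5 × (0.90 − 2.50) + 0.5 × (-1.80)
   = 0.60 + 0.9 − 0.8 − 0.9 = -0.20

-0.20%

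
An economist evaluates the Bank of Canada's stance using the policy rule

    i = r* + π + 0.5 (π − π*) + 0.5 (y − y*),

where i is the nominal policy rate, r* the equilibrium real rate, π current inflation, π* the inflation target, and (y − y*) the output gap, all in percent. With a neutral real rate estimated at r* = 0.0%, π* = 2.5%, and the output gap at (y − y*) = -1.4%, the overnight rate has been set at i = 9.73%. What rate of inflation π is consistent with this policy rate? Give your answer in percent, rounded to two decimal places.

Collecting π: i = r* + (1 + 0.5) π − 0.5 π* + 0.5 (y − y*)
1.5 π = 9.73 − 0.0 + 0.5 × 2.5 − 0.5 × (-1.4) = 11.68
π = 11.68 / 1.5 = 7.79

7.79%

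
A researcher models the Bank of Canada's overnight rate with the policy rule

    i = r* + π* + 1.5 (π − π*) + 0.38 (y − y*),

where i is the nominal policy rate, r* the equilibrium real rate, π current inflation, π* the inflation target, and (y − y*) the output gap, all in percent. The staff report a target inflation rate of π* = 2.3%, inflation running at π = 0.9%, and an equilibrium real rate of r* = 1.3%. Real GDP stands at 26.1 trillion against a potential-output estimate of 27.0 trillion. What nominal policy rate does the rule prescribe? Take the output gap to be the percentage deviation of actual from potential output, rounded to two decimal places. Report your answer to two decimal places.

Output gap = 100 × (26.1 − 27.0) / 27.0 = -3.33%.
i = 1.30 + 2.30 + 1.5 × (0.90 − 2.30) + 0.38 × (-3.33)
   = 1.30 + 2.3 − 2.1 − 1.2654 = 0.23

0.23%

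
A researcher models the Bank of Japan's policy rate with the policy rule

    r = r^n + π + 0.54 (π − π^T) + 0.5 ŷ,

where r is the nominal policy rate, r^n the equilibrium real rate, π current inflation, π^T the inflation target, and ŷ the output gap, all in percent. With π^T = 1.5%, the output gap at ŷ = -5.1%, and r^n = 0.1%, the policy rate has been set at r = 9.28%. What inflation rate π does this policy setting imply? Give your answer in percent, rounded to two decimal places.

Collecting π: r = r^n + (1 + 0.54) π − 0.54 π^T + 0.5 ŷ
1.54 π = 9.28 − 0.1 + 0.54 × 1.5 − 0.5 × (-5.1) = 12.54
π = 12.54 / 1.54 = 8.14

8.14%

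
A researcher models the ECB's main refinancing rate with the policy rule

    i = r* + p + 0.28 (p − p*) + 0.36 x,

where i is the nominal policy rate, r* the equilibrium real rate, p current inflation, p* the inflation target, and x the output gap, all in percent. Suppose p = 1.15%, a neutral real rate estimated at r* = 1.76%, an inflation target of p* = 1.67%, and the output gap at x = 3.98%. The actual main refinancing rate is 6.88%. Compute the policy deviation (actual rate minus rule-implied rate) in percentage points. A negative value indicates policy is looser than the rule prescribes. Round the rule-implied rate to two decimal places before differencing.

i = 1.76 + 1.15 + 0.28 × (1.15 − 1.67) + 0.36 × 3.98
   = 1.76 + 1.15 − 0.1456 + 1.4328 = 4.20
Deviation = 6.88 − 4.20 = 2.68 pp.

2.68 pp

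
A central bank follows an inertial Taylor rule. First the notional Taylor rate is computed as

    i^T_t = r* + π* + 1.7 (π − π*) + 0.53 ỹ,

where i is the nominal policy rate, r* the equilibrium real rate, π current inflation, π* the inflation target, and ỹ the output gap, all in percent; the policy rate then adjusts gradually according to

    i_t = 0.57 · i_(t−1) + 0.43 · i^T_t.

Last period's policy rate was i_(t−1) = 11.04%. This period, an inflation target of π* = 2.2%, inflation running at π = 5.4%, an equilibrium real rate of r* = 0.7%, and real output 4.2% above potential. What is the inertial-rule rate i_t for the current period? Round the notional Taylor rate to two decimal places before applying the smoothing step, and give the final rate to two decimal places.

10.84%

Output 4.2% above potential → ỹ = 4.2.
i^T_t = 0.7 + 2.2 + 1.7 × (5.4 − 2.2) + 0.53 × 4.2
   = 0.7 + 2.2 + 5.44 + 2.226 = 10.57
i_t = 0.57 × 11.04 + 0.43 × 10.57 = 6.2928 + 4.5451 = 10.84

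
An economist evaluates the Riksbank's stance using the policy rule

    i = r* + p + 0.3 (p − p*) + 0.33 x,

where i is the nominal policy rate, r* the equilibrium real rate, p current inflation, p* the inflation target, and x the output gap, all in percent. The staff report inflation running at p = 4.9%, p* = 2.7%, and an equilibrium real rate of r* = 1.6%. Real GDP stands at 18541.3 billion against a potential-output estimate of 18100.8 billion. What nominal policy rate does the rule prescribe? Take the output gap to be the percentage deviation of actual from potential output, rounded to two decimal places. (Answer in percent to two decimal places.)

Output gap = 100 × (18541.3 − 18100.8) / 18100.8 = 2.43%.
i = 1.60 + 4.90 + 0.3 × (4.90 − 2.70) + 0.33 × 2.43
   = 1.60 + 4.9 + 0.66 + 0.8019 = 7.96

7.96%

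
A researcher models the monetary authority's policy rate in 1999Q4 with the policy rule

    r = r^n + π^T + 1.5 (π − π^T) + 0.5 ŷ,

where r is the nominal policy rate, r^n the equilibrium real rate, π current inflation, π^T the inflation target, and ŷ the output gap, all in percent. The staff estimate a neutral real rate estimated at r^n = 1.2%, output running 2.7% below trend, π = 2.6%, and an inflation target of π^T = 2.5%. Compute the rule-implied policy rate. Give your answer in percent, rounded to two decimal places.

Output 2.7% below potential → ŷ = -2.7.
r = 1.2 + 2.5 + 1.5 × (2.6 − 2.5) + 0.5 × (-2.7)
   = 1.2 + 2.5 + 0.15 − 1.35 = 2.50

2.50%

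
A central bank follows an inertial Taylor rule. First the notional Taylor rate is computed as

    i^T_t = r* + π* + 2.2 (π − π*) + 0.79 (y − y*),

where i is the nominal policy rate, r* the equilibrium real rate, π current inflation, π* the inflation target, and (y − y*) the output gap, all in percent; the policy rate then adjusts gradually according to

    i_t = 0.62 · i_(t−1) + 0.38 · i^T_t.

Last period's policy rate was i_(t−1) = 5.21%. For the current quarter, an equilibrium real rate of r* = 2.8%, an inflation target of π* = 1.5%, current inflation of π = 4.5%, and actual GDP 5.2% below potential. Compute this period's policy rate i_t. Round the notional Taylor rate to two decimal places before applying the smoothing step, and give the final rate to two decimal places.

5.81%

Output 5.2% below potential → (y − y*) = -5.2.
i^T_t = 2.8 + 1.5 + 2.2 × (4.5 − 1.5) + 0.79 × (-5.2)
   = 2.8 + 1.5 + 6.6 − 4.108 = 6.79
i_t = 0.62 × 5.21 + 0.38 × 6.79 = 3.2302 + 2.5802 = 5.81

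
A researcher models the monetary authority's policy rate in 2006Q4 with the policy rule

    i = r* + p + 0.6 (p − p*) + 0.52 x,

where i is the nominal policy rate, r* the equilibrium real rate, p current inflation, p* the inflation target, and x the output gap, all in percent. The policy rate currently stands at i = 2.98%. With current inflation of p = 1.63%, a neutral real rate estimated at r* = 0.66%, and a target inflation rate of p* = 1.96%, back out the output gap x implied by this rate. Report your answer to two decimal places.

1.71%

0.52 x = 2.98 − 0.66 − 1.63 − 0.6 × (1.63 − 1.96) = 0.888
x = 0.888 / 0.52 = 1.71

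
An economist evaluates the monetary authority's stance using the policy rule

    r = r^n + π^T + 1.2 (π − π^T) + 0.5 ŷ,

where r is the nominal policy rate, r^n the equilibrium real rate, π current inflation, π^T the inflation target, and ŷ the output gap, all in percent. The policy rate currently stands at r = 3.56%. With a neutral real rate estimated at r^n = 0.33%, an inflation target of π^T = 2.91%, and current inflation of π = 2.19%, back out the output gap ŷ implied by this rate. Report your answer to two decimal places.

0.5 ŷ = 3.56 − 0.33 − 2.91 − 1.2 × (2.19 − 2.91) = 1.184
ŷ = 1.184 / 0.5 = 2.37

2.37%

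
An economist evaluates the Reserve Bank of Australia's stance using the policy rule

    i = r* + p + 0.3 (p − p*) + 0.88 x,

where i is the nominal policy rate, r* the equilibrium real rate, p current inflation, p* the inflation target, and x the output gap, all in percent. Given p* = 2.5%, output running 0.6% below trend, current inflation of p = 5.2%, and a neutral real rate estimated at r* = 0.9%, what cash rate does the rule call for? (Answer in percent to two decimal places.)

Output 0.6% below potential → x = -0.6.
i = 0.9 + 5.2 + 0.3 × (5.2 − 2.5) + 0.88 × (-0.6)
   = 0.9 + 5.2 + 0.81 − 0.528 = 6.38

6.38%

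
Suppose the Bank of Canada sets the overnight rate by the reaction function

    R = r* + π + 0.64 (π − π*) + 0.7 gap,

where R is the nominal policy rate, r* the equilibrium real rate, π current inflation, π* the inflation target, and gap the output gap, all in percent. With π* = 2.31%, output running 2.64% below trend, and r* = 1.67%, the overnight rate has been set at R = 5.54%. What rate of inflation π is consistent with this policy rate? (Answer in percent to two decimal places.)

4.39%

Output 2.64% below potential → gap = -2.64.
Collecting π: R = r* + (1 + 0.64) π − 0.64 π* + 0.7 gap
1.64 π = 5.54 − 1.67 + 0.64 × 2.31 − 0.7 × (-2.64) = 7.1964
π = 7.1964 / 1.64 = 4.39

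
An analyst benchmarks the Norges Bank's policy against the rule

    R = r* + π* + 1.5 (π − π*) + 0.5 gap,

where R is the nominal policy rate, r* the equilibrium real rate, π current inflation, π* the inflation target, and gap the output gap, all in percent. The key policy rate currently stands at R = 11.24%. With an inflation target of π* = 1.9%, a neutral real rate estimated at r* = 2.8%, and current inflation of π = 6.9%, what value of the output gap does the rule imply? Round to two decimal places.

0.5 gap = 11.24 − 2.8 − 1.9 − 1.5 × (6.9 − 1.9) = -0.96
gap = -0.96 / 0.5 = -1.92

-1.92%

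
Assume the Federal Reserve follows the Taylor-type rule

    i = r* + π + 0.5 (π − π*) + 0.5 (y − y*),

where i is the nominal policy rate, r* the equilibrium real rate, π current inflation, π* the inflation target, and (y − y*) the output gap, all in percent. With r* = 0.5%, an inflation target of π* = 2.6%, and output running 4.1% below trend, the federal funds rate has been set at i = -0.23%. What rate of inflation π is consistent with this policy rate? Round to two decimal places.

1.75%

Output 4.1% below potential → (y − y*) = -4.1.
Collecting π: i = r* + (1 + 0.5) π − 0.5 π* + 0.5 (y − y*)
1.5 π = -0.23 − 0.5 + 0.5 × 2.6 − 0.5 × (-4.1) = 2.62
π = 2.62 / 1.5 = 1.75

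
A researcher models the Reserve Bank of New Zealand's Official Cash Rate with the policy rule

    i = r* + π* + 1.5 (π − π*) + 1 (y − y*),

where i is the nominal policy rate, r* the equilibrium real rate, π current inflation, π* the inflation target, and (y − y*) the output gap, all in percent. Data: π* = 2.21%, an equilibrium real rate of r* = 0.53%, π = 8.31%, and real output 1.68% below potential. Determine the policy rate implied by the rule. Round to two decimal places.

10.21%

Output 1.68% below potential → (y − y*) = -1.68.
i = 0.53 + 2.21 + 1.5 × (8.31 − 2.21) + 1 × (-1.68)
   = 0.53 + 2.21 + 9.15 − 1.68 = 10.21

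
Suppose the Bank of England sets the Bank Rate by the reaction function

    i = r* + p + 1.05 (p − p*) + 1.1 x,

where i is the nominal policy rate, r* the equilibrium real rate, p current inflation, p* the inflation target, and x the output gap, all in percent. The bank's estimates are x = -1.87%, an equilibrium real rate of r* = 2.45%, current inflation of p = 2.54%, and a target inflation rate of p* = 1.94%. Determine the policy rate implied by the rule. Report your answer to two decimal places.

i = 2.45 + 2.54 + 1.05 × (2.54 − 1.94) + 1.1 × (-1.87)
   = 2.45 + 2.54 + 0.63 − 2.057 = 3.56

3.56%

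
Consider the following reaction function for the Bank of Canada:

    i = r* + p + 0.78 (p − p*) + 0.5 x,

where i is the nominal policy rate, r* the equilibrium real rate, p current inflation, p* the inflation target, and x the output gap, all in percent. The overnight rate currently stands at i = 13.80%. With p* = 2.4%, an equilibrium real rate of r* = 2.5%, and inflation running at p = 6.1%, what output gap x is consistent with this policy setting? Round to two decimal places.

0.5 x = 13.80 − 2.5 − 6.1 − 0.78 × (6.1 − 2.4) = 2.314
x = 2.314 / 0.5 = 4.63

4.63%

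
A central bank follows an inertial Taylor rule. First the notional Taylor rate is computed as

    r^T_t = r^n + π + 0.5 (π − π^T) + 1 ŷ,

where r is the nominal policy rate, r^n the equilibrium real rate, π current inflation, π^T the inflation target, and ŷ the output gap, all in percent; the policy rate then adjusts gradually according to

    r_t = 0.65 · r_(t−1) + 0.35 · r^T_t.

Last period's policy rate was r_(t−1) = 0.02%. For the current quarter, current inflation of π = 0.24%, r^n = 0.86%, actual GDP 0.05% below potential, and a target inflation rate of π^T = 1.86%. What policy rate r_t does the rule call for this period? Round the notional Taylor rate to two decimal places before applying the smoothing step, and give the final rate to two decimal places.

Output 0.05% below potential → ŷ = -0.05.
r^T_t = 0.86 + 0.24 + 0.5 × (0.24 − 1.86) + 1 × (-0.05)
   = 0.86 + 0.24 − 0.81 − 0.05 = 0.24
r_t = 0.65 × 0.02 + 0.35 × 0.24 = 0.013 + 0.084 = 0.10

0.10%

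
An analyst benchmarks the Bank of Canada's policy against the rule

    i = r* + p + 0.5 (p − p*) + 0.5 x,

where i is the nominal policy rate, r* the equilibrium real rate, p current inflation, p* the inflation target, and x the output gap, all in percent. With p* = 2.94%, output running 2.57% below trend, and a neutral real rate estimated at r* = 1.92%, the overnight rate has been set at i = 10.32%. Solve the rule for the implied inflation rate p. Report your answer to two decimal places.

Output 2.57% below potential → x = -2.57.
Collecting p: i = r* + (1 + 0.5) p − 0.5 p* + 0.5 x
1.5 p = 10.32 − 1.92 + 0.5 × 2.94 − 0.5 × (-2.57) = 11.155
p = 11.155 / 1.5 = 7.44

7.44%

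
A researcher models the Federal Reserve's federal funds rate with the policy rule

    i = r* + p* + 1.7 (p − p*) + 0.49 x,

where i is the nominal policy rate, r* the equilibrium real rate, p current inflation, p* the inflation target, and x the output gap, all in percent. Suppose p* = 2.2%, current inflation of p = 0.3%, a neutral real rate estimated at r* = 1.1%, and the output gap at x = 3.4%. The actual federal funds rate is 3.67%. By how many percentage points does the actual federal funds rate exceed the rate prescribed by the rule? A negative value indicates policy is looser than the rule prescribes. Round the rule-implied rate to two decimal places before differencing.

i = 1.1 + 2.2 + 1.7 × (0.3 − 2.2) + 0.49 × 3.4
   = 1.1 + 2.2 − 3.23 + 1.666 = 1.74
Deviation = 3.67 − 1.74 = 1.93 pp.

1.93 pp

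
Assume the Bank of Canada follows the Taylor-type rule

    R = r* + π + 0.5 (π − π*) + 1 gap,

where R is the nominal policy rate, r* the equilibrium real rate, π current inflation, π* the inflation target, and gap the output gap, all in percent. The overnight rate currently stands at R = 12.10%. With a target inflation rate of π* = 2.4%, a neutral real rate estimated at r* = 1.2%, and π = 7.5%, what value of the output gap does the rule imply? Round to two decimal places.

1 gap = 12.10 − 1.2 − 7.5 − 0.5 × (7.5 − 2.4) = 0.85
gap = 0.85 / 1 = 0.85

0.85%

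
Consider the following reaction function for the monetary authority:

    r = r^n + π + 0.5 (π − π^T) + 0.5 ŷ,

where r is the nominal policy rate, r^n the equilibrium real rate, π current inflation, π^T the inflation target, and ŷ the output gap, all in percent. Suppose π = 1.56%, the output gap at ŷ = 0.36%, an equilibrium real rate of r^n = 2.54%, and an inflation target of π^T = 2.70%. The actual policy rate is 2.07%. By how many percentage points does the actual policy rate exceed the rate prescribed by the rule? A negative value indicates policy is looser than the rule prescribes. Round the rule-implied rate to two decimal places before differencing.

-1.64 pp

r = 2.54 + 1.56 + 0.5 × (1.56 − 2.70) + 0.5 × 0.36
   = 2.54 + 1.56 − 0.57 + 0.18 = 3.71
Deviation = 2.07 − 3.71 = -1.64 pp.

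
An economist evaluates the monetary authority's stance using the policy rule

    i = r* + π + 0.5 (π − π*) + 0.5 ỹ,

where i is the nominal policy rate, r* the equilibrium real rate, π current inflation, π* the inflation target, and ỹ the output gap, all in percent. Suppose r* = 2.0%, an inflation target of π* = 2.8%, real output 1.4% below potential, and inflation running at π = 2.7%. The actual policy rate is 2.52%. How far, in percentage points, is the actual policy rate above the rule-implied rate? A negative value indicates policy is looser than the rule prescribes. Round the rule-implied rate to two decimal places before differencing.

-1.43 pp

Output 1.4% below potential → ỹ = -1.4.
i = 2.0 + 2.7 + 0.5 × (2.7 − 2.8) + 0.5 × (-1.4)
   = 2.0 + 2.7 − 0.05 − 0.7 = 3.95
Deviation = 2.52 − 3.95 = -1.43 pp.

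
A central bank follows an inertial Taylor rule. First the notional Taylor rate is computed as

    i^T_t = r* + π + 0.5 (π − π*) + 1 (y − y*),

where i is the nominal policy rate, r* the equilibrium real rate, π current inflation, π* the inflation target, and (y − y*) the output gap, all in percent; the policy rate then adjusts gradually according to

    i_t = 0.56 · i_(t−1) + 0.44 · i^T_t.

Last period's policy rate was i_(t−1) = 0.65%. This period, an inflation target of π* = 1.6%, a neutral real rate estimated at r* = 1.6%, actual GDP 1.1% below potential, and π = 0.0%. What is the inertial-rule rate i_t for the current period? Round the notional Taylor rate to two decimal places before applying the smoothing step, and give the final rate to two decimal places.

0.23%

Output 1.1% below potential → (y − y*) = -1.1.
i^T_t = 1.6 + 0.0 + 0.5 × (0.0 − 1.6) + 1 × (-1.1)
   = 1.6 + 0 − 0.8 − 1.1 = -0.30
i_t = 0.56 × 0.65 + 0.44 × (-0.30) = 0.364 − 0.132 = 0.23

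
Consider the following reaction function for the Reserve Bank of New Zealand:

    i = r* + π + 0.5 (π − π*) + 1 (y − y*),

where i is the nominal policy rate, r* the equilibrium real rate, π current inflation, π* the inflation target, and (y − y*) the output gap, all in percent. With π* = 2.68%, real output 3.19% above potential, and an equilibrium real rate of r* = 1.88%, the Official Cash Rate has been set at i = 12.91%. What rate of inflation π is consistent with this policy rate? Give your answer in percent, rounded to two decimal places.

6.12%

Output 3.19% above potential → (y − y*) = 3.19.
Collecting π: i = r* + (1 + 0.5) π − 0.5 π* + 1 (y − y*)
1.5 π = 12.91 − 1.88 + 0.5 × 2.68 − 1 × 3.19 = 9.18
π = 9.18 / 1.5 = 6.12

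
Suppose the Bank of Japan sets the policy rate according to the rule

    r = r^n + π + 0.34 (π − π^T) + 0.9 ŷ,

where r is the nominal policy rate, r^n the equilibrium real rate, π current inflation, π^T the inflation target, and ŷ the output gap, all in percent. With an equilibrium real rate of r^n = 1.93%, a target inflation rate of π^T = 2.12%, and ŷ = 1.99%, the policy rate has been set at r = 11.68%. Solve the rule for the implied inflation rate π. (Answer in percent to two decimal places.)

Collecting π: r = r^n + (1 + 0.34) π − 0.34 π^T + 0.9 ŷ
1.34 π = 11.68 − 1.93 + 0.34 × 2.12 − 0.9 × 1.99 = 8.6798
π = 8.6798 / 1.34 = 6.48

6.48%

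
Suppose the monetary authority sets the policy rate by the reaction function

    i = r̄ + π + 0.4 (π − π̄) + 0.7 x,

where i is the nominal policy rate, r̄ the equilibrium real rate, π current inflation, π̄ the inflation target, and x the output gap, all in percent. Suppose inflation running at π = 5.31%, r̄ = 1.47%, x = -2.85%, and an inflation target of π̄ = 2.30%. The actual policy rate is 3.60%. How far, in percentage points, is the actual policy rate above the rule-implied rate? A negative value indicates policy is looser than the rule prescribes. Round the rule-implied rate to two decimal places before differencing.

-2.39 pp

i = 1.47 + 5.31 + 0.4 × (5.31 − 2.30) + 0.7 × (-2.85)
   = 1.47 + 5.31 + 1.204 − 1.995 = 5.99
Deviation = 3.60 − 5.99 = -2.39 pp.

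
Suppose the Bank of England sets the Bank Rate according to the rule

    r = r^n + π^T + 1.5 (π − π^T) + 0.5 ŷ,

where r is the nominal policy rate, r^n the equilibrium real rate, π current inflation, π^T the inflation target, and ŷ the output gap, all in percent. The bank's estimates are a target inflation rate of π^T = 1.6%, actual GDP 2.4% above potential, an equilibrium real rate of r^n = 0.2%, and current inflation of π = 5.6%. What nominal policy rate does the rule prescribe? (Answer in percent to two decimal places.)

Output 2.4% above potential → ŷ = 2.4.
r = 0.2 + 1.6 + 1.5 × (5.6 − 1.6) + 0.5 × 2.4
   = 0.2 + 1.6 + 6 + 1.2 = 9.00

9.00%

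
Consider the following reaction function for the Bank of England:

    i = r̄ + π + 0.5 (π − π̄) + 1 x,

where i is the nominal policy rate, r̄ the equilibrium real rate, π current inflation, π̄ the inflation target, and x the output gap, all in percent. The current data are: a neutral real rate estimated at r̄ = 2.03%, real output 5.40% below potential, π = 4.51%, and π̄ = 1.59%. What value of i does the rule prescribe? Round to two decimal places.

Output 5.40% below potential → x = -5.40.
i = 2.03 + 4.51 + 0.5 × (4.51 − 1.59) + 1 × (-5.40)
   = 2.03 + 4.51 + 1.46 − 5.4 = 2.60

2.60%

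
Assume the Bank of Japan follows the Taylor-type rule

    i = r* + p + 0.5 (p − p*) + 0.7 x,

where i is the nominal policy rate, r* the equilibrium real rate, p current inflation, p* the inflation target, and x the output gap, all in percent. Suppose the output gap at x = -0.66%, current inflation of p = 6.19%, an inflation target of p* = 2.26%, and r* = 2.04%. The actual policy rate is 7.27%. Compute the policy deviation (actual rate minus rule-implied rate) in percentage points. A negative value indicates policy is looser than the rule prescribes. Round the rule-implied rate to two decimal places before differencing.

i = 2.04 + 6.19 + 0.5 × (6.19 − 2.26) + 0.7 × (-0.66)
   = 2.04 + 6.19 + 1.965 − 0.462 = 9.73
Deviation = 7.27 − 9.73 = -2.46 pp.

-2.46 pp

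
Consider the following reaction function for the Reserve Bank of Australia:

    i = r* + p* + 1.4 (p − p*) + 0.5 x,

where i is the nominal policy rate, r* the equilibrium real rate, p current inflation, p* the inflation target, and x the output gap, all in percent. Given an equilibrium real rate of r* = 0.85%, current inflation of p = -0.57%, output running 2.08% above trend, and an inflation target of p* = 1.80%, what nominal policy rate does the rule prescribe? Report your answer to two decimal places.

Output 2.08% above potential → x = 2.08.
i = 0.85 + 1.80 + 1.4 × (-0.57 − 1.80) + 0.5 × 2.08
   = 0.85 + 1.8 − 3.318 + 1.04 = 0.37

0.37%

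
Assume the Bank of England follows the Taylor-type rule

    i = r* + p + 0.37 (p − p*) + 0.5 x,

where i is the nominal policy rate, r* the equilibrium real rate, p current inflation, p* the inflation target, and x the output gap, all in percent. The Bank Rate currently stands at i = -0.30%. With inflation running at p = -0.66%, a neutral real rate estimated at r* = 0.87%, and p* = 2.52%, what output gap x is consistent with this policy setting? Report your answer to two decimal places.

1.33%

0.5 x = -0.30 − 0.87 − (-0.66) − 0.37 × ((-0.66) − 2.52) = 0.6666
x = 0.6666 / 0.5 = 1.33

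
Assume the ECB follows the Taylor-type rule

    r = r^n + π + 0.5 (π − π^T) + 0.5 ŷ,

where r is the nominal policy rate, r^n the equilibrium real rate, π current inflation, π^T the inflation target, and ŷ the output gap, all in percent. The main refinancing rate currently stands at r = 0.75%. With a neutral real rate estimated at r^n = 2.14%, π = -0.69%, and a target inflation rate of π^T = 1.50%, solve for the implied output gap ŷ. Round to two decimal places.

0.79%

0.5 ŷ = 0.75 − 2.14 − (-0.69) − 0.5 × ((-0.69) − 1.50) = 0.395
ŷ = 0.395 / 0.5 = 0.79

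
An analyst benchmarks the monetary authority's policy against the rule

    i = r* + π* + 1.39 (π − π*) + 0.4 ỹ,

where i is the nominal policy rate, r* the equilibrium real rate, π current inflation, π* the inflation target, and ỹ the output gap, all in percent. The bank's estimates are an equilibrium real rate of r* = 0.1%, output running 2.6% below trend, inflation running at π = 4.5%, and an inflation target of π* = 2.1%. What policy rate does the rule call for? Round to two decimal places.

Output 2.6% below potential → ỹ = -2.6.
i = 0.1 + 2.1 + 1.39 × (4.5 − 2.1) + 0.4 × (-2.6)
   = 0.1 + 2.1 + 3.336 − 1.04 = 4.50

4.50%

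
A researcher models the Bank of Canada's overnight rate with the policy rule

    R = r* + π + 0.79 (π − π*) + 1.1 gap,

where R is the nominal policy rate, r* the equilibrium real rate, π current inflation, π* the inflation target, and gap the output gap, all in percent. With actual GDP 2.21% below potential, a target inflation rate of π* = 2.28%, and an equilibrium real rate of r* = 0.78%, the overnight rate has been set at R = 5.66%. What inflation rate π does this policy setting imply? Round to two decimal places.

5.09%

Output 2.21% below potential → gap = -2.21.
Collecting π: R = r* + (1 + 0.79) π − 0.79 π* + 1.1 gap
1.79 π = 5.66 − 0.78 + 0.79 × 2.28 − 1.1 × (-2.21) = 9.1122
π = 9.1122 / 1.79 = 5.09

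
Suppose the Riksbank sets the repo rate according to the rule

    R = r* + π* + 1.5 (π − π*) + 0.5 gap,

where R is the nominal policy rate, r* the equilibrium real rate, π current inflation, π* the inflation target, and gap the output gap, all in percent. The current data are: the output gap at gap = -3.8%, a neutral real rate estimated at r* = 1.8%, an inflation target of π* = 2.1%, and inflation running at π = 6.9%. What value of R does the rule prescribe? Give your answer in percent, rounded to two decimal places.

R = 1.8 + 2.1 + 1.5 × (6.9 − 2.1) + 0.5 × (-3.8)
   = 1.8 + 2.1 + 7.2 − 1.9 = 9.20

9.20%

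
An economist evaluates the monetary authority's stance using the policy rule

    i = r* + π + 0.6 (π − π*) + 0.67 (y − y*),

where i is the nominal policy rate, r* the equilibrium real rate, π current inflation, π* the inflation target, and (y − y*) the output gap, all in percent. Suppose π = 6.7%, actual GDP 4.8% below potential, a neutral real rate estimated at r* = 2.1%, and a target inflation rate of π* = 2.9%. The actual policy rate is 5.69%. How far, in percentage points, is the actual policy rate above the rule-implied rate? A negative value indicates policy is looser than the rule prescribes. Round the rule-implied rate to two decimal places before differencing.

-2.17 pp

Output 4.8% below potential → (y − y*) = -4.8.
i = 2.1 + 6.7 + 0.6 × (6.7 − 2.9) + 0.67 × (-4.8)
   = 2.1 + 6.7 + 2.28 − 3.216 = 7.86
Deviation = 5.69 − 7.86 = -2.17 pp.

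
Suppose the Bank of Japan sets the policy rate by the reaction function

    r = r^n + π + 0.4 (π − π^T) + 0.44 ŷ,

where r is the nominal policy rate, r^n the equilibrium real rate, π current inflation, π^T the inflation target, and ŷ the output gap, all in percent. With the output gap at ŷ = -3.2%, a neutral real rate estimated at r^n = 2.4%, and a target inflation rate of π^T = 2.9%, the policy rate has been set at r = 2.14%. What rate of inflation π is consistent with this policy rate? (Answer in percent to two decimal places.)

Collecting π: r = r^n + (1 + 0.4) π − 0.4 π^T + 0.44 ŷ
1.4 π = 2.14 − 2.4 + 0.4 × 2.9 − 0.44 × (-3.2) = 2.308
π = 2.308 / 1.4 = 1.65

1.65%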